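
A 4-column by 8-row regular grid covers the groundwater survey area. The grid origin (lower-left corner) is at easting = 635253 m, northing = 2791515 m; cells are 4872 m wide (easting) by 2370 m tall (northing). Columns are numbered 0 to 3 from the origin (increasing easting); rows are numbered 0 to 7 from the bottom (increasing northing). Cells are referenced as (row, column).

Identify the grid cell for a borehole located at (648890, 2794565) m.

(1, 2)

Column index: ⌊(648890 − 635253) / 4872⌋ = ⌊2.799⌋ = 2
Row offset from origin: ⌊(2794565 − 2791515) / 2370⌋ = ⌊1.287⌋ = 1 → row 1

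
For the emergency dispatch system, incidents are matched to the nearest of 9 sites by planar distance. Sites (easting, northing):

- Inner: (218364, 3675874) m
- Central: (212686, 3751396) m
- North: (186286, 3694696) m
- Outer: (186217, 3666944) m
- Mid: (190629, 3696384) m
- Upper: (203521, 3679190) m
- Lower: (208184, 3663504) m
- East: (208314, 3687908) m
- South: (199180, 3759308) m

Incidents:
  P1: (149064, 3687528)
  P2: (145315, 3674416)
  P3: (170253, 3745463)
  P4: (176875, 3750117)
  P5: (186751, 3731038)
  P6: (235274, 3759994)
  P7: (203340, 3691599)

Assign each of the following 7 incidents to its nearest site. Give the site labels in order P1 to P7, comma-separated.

North, Outer, South, South, South, Central, East

P1 → North (d²=1436857508.00)
P2 → Outer (d²=1728804388.00)
P3 → South (d²=1028455354.00)
P4 → South (d²=581987506.00)
P5 → South (d²=953672941.00)
P6 → Central (d²=584143348.00)
P7 → East (d²=38364157.00)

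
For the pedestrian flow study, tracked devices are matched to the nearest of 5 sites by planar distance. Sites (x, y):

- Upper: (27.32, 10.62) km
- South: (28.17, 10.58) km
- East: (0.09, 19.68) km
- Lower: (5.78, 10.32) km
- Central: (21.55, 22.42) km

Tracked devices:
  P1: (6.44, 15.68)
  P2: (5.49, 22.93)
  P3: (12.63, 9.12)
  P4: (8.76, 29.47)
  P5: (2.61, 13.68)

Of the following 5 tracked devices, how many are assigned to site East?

2

P1 → Lower
P2 → East
P3 → Lower
P4 → East
P5 → Lower
2 of the 5 go to East.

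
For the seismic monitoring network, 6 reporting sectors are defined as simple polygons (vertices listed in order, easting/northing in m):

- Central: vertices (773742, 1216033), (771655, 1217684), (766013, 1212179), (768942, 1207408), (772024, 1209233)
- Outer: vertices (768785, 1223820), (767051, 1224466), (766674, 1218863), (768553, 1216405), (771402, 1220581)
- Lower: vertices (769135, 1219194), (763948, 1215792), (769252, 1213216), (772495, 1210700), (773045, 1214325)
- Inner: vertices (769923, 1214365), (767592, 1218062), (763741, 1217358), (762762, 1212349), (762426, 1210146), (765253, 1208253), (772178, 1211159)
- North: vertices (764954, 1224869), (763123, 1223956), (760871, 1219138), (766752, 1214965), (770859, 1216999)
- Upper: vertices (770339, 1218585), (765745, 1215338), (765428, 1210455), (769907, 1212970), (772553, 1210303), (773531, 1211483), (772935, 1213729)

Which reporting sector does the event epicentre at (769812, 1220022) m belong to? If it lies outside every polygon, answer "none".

Outer

Cast a ray rightward from (769812, 1220022). For each polygon, the edges (by vertex number in listed order) whose endpoints lie on opposite sides of northing = 1220022, where each meets that height, and whether that is right or left of the point:
Central: no edge straddles that height → 0 crossings.
Outer: 2–3 at easting≈766752.0 (left), 4–5 at easting≈771020.6 (right) → 1 crossing.
Lower: no edge straddles that height → 0 crossings.
Inner: no edge straddles that height → 0 crossings.
North: 2–3 at easting≈761284.2 (left), 5–1 at easting≈768590.8 (left) → 0 crossings.
Upper: no edge straddles that height → 0 crossings.
Only Outer has an odd count, so the point is inside Outer.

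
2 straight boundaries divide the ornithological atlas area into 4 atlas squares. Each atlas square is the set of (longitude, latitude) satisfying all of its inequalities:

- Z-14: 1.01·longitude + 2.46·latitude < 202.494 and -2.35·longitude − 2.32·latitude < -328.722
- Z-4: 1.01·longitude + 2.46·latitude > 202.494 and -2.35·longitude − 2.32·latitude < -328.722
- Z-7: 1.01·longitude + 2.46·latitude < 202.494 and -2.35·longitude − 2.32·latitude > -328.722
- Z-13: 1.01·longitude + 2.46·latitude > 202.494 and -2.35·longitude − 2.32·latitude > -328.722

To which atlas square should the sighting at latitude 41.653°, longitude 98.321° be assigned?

1.01·98.321 + 2.46·41.653 = 201.771, which is < 202.494
-2.35·98.321 − 2.32·41.653 = -327.689, which is > -328.722
This sign pattern matches Z-7.

Z-7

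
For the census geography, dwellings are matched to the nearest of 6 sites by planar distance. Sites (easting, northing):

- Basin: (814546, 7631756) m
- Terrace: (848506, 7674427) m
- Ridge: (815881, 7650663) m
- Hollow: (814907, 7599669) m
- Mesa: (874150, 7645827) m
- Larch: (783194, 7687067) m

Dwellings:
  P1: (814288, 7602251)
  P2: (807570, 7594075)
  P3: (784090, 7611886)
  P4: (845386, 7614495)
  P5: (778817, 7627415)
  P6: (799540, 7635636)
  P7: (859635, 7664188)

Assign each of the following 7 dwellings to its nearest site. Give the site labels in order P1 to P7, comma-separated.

P1 → Hollow (d²=7049885.00)
P2 → Hollow (d²=85124405.00)
P3 → Hollow (d²=1098942578.00)
P4 → Hollow (d²=1148779717.00)
P5 → Basin (d²=1295405722.00)
P6 → Basin (d²=240234436.00)
P7 → Terrace (d²=228691762.00)

Hollow, Hollow, Hollow, Hollow, Basin, Basin, Terrace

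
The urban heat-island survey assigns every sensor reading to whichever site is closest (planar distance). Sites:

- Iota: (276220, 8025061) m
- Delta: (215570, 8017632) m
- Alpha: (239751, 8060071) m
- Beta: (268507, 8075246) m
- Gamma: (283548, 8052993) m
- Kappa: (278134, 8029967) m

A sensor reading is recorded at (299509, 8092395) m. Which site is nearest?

Beta

Squared distances to each site:
Iota: 5076245077.000; Delta: 12635261890.000; Alpha: 4615859540.000; Beta: 1255212205.000; Gamma: 1807271125.000; Kappa: 4354145809.000.
Minimum at Beta.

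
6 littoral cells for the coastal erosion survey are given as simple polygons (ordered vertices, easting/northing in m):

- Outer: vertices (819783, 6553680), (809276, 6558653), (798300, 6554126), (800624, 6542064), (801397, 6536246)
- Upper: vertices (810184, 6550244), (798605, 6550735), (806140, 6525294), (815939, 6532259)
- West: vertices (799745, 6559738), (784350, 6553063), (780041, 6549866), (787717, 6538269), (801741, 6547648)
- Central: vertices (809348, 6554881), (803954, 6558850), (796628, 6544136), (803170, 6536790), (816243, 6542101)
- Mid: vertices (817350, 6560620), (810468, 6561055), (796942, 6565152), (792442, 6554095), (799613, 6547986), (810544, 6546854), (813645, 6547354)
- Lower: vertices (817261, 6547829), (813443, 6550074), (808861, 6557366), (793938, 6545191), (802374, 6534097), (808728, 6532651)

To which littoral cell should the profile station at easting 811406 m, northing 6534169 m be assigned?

Cast a ray rightward from (811406, 6534169). For each polygon, the edges (by vertex number in listed order) whose endpoints lie on opposite sides of northing = 6534169, where each meets that height, and whether that is right or left of the point:
Outer: no edge straddles that height → 0 crossings.
Upper: 2–3 at easting≈803511.4 (left), 4–1 at easting≈815327.8 (right) → 1 crossing.
West: no edge straddles that height → 0 crossings.
Central: no edge straddles that height → 0 crossings.
Mid: no edge straddles that height → 0 crossings.
Lower: 4–5 at easting≈802319.3 (left), 6–1 at easting≈809581.4 (left) → 0 crossings.
Only Upper has an odd count, so the point is inside Upper.

Upper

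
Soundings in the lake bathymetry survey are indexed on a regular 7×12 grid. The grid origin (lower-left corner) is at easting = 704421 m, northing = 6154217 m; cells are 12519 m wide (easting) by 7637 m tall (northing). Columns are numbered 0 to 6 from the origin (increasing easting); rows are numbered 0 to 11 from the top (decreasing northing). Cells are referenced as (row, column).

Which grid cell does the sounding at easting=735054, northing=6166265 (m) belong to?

Column index: ⌊(735054 − 704421) / 12519⌋ = ⌊2.447⌋ = 2
Row offset from origin: ⌊(6166265 − 6154217) / 7637⌋ = ⌊1.578⌋ = 1 → row 10 (counted from top)

(10, 2)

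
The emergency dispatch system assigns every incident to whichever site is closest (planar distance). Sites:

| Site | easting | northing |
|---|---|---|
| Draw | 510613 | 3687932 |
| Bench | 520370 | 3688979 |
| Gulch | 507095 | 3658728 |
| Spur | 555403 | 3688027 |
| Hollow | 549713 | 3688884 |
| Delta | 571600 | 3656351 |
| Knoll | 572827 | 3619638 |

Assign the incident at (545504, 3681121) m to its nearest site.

Squared distances to each site:
Draw: 1263771602.000; Bench: 693466120.000; Gulch: 1976697730.000; Spur: 145683037.000; Hollow: 77979850.000; Delta: 1294554116.000; Knoll: 4526705618.000.
Minimum at Hollow.

Hollow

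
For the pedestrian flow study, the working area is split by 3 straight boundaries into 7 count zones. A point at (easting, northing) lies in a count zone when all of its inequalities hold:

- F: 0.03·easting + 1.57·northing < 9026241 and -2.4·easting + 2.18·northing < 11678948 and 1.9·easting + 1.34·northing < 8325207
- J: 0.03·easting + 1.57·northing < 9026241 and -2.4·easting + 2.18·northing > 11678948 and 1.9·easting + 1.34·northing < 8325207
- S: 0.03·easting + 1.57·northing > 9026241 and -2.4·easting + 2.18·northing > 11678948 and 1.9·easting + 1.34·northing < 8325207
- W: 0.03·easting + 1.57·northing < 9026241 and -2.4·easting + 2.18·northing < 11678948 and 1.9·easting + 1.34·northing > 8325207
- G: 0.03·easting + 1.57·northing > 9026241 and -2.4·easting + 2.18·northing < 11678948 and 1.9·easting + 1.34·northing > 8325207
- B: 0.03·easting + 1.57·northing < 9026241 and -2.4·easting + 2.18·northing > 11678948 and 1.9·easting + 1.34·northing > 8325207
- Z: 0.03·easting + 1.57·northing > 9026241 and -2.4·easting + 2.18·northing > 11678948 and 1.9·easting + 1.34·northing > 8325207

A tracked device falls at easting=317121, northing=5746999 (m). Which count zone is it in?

S

0.03·317121 + 1.57·5746999 = 9032302.060, which is > 9026241
-2.4·317121 + 2.18·5746999 = 11767367.420, which is > 11678948
1.9·317121 + 1.34·5746999 = 8303508.560, which is < 8325207
This sign pattern matches S.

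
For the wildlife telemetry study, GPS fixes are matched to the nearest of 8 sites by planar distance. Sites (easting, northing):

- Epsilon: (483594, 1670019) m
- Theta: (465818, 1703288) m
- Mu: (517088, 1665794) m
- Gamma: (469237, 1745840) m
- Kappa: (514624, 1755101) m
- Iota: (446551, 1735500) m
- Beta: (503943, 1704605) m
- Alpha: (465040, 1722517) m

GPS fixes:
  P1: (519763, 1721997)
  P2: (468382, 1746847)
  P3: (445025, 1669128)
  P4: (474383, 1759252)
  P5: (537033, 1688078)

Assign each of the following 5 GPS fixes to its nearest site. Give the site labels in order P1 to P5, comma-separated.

Beta, Gamma, Epsilon, Gamma, Mu

P1 → Beta (d²=552754064.00)
P2 → Gamma (d²=1745074.00)
P3 → Epsilon (d²=1488361642.00)
P4 → Gamma (d²=206363060.00)
P5 → Mu (d²=894379681.00)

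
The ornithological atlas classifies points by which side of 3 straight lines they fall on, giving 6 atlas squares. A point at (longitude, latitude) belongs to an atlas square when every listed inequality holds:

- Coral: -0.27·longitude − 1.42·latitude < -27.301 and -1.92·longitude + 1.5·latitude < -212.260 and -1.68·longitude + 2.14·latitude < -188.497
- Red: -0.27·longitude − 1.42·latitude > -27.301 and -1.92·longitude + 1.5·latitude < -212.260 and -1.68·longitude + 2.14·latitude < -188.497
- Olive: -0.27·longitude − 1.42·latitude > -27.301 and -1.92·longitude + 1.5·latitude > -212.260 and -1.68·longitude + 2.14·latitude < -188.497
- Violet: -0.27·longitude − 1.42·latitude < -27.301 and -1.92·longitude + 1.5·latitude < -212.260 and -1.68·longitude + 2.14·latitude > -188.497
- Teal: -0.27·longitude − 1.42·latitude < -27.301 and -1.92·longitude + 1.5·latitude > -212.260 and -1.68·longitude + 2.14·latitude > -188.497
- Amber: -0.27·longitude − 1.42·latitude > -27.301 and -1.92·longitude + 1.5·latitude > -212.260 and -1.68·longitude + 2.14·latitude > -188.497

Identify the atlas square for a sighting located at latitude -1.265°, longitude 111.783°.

Coral

-0.27·111.783 − 1.42·-1.265 = -28.385, which is < -27.301
-1.92·111.783 + 1.5·-1.265 = -216.521, which is < -212.260
-1.68·111.783 + 2.14·-1.265 = -190.503, which is < -188.497
This sign pattern matches Coral.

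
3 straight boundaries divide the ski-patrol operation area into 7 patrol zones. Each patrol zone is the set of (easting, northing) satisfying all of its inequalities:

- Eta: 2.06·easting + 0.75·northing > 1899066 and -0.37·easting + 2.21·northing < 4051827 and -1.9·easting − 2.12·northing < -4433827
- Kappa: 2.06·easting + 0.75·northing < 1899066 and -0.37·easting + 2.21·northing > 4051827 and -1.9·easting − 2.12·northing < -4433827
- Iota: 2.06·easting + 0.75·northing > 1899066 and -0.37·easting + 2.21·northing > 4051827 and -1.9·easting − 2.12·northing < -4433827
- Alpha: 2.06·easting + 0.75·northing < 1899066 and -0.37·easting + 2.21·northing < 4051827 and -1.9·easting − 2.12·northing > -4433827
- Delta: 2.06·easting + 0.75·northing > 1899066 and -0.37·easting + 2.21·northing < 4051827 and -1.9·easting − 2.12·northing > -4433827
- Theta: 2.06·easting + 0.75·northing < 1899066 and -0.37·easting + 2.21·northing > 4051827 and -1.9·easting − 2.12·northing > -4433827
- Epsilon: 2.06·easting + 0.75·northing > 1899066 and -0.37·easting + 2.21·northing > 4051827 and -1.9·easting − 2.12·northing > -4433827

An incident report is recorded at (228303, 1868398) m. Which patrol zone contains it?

2.06·228303 + 0.75·1868398 = 1871602.680, which is < 1899066
-0.37·228303 + 2.21·1868398 = 4044687.470, which is < 4051827
-1.9·228303 − 2.12·1868398 = -4394779.460, which is > -4433827
This sign pattern matches Alpha.

Alpha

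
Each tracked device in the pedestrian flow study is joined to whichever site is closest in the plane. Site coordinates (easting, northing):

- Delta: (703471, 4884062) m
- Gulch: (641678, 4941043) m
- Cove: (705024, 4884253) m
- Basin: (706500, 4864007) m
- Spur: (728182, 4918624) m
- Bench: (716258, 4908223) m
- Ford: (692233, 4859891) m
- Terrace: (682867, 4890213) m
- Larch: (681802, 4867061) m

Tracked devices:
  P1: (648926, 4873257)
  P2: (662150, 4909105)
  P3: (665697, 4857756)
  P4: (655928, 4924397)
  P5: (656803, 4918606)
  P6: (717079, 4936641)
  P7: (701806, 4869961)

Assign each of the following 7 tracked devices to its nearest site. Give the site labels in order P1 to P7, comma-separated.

P1 → Larch (d²=1119221792.00)
P2 → Terrace (d²=786101753.00)
P3 → Larch (d²=345954050.00)
P4 → Gulch (d²=480151816.00)
P5 → Gulch (d²=732184594.00)
P6 → Spur (d²=447888898.00)
P7 → Basin (d²=57483752.00)

Larch, Terrace, Larch, Gulch, Gulch, Spur, Basin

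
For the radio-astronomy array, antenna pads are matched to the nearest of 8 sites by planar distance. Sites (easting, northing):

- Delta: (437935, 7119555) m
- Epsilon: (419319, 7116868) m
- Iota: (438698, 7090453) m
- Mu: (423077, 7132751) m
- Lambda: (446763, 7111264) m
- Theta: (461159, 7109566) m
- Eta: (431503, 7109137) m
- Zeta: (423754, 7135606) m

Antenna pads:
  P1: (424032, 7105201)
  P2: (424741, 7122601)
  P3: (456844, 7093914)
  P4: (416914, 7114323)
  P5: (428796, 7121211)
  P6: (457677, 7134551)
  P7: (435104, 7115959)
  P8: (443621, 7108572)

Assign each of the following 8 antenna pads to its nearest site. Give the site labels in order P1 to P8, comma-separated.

Eta, Epsilon, Theta, Epsilon, Delta, Delta, Delta, Lambda

P1 → Eta (d²=71307937.00)
P2 → Epsilon (d²=62265373.00)
P3 → Theta (d²=263604329.00)
P4 → Epsilon (d²=12261050.00)
P5 → Delta (d²=86263657.00)
P6 → Delta (d²=614626580.00)
P7 → Delta (d²=20945777.00)
P8 → Lambda (d²=17119028.00)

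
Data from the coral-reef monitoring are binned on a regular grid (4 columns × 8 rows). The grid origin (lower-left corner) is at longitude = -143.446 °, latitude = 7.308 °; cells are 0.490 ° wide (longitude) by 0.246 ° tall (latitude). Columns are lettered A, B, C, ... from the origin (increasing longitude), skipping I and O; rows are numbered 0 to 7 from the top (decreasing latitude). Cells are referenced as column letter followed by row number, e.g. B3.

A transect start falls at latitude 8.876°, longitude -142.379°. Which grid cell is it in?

C1

Column index: ⌊(-142.379 − -143.446) / 0.490⌋ = ⌊2.178⌋ = 2 → column C
Row offset from origin: ⌊(8.876 − 7.308) / 0.246⌋ = ⌊6.374⌋ = 6 → row 1 (counted from top)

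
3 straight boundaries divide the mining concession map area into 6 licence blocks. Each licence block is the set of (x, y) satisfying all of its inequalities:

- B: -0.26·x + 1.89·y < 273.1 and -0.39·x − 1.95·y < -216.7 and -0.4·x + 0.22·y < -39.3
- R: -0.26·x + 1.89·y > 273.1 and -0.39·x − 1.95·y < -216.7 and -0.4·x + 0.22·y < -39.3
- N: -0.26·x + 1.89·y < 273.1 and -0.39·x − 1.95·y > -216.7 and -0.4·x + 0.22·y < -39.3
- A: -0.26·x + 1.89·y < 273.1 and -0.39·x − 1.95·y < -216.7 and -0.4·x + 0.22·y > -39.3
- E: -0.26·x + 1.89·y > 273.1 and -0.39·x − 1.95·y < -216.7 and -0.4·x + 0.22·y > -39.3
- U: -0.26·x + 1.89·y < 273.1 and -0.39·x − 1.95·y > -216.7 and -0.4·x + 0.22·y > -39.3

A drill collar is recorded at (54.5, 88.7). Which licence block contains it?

-0.26·54.5 + 1.89·88.7 = 153.473, which is < 273.1
-0.39·54.5 − 1.95·88.7 = -194.220, which is > -216.7
-0.4·54.5 + 0.22·88.7 = -2.286, which is > -39.3
This sign pattern matches U.

U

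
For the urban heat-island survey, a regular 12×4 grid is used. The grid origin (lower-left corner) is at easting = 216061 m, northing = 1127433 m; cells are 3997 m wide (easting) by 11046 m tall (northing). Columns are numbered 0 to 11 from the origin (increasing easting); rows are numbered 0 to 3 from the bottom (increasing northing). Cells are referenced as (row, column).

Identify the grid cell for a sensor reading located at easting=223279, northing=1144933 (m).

(1, 1)

Column index: ⌊(223279 − 216061) / 3997⌋ = ⌊1.806⌋ = 1
Row offset from origin: ⌊(1144933 − 1127433) / 11046⌋ = ⌊1.584⌋ = 1 → row 1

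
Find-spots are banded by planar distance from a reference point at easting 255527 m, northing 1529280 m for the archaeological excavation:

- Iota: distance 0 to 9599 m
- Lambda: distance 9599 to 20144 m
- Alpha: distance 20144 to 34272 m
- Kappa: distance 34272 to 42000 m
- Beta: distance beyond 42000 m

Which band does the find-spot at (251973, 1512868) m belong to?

Lambda

Distance = √((251973−255527)² + (1512868−1529280)²) = √(12630916.000 + 269353744.000) = 16792.399 m.
9599 ≤ 16792.399 < 20144 → Lambda.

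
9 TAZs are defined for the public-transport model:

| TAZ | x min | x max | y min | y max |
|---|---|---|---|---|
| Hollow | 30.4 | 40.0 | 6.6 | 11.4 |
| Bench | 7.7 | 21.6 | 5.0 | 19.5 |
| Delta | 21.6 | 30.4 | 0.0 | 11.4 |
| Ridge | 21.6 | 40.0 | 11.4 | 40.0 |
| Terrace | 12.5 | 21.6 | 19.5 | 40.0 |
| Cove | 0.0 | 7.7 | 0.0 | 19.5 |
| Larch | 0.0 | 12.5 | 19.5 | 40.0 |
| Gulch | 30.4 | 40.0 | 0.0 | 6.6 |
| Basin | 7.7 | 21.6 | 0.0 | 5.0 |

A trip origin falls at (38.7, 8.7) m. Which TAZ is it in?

Hollow

The point has x = 38.7 and y = 8.7.
Only Hollow satisfies 30.4 ≤ x ≤ 40.0 and 6.6 ≤ y ≤ 11.4.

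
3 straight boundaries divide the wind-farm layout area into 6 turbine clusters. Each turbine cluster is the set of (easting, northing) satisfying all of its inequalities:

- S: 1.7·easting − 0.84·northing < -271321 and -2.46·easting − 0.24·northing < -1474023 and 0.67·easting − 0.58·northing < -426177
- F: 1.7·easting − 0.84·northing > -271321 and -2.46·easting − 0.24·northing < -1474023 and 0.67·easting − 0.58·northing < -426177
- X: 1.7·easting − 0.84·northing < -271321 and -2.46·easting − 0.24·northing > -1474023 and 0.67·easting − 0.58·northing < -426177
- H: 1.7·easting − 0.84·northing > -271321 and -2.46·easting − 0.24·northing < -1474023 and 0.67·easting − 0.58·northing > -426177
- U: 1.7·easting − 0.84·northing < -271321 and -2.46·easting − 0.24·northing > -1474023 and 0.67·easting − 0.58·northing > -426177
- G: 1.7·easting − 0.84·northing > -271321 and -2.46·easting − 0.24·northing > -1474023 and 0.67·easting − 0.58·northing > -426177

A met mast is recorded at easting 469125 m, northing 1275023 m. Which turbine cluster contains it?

U

1.7·469125 − 0.84·1275023 = -273506.820, which is < -271321
-2.46·469125 − 0.24·1275023 = -1460053.020, which is > -1474023
0.67·469125 − 0.58·1275023 = -425199.590, which is > -426177
This sign pattern matches U.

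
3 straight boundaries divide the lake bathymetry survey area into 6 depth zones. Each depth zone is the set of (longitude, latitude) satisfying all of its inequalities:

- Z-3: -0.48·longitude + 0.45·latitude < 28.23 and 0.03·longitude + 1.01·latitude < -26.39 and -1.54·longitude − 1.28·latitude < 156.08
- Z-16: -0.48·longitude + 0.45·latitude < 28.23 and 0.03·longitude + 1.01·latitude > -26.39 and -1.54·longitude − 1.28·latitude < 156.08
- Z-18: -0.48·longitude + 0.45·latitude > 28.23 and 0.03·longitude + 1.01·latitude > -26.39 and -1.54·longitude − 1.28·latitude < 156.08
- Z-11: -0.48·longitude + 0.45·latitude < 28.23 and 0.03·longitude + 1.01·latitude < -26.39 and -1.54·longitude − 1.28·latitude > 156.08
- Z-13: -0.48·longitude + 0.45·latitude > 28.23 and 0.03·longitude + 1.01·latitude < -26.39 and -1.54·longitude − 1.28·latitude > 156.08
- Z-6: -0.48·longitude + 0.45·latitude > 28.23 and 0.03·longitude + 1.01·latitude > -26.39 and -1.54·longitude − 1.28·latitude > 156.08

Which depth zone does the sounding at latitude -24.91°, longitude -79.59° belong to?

-0.48·-79.59 + 0.45·-24.91 = 26.994, which is < 28.23
0.03·-79.59 + 1.01·-24.91 = -27.547, which is < -26.39
-1.54·-79.59 − 1.28·-24.91 = 154.453, which is < 156.08
This sign pattern matches Z-3.

Z-3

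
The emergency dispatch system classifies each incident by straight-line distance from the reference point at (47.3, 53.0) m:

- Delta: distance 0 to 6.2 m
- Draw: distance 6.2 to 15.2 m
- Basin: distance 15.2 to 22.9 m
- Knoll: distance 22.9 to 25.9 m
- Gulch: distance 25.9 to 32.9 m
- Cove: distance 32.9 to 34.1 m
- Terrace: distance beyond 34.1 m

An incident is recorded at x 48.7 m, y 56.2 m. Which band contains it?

Distance = √((48.7−47.3)² + (56.2−53.0)²) = √(1.960 + 10.240) = 3.493 m.
0 ≤ 3.493 < 6.2 → Delta.

Delta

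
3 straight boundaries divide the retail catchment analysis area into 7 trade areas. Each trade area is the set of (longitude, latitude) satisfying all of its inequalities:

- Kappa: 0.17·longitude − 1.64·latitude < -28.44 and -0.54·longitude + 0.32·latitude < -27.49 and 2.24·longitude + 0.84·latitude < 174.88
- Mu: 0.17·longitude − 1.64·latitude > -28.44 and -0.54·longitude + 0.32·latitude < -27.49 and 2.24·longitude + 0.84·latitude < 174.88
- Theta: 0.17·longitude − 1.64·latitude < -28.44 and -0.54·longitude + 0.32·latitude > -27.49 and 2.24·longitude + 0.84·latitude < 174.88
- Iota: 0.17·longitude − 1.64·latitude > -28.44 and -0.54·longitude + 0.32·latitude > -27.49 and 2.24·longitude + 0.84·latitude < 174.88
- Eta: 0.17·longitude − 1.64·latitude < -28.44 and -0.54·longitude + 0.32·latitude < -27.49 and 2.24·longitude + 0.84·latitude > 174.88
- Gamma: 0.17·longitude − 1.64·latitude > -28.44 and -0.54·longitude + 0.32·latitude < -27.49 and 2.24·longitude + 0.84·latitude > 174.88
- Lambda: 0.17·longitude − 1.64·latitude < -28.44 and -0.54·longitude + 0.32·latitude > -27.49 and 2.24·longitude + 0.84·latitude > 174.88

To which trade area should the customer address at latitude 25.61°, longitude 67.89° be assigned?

Kappa

0.17·67.89 − 1.64·25.61 = -30.459, which is < -28.44
-0.54·67.89 + 0.32·25.61 = -28.465, which is < -27.49
2.24·67.89 + 0.84·25.61 = 173.586, which is < 174.88
This sign pattern matches Kappa.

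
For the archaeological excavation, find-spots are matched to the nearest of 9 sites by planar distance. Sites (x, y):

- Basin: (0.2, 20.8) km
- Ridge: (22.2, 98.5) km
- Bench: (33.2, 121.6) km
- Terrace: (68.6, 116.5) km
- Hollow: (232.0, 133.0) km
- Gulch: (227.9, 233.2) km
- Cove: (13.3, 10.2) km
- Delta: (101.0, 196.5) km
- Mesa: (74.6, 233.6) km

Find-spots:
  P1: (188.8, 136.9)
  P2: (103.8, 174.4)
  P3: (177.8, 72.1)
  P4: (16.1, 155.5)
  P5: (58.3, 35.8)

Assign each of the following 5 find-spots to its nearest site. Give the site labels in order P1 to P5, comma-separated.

P1 → Hollow (d²=1881.45)
P2 → Delta (d²=496.25)
P3 → Hollow (d²=6646.45)
P4 → Bench (d²=1441.62)
P5 → Cove (d²=2680.36)

Hollow, Delta, Hollow, Bench, Cove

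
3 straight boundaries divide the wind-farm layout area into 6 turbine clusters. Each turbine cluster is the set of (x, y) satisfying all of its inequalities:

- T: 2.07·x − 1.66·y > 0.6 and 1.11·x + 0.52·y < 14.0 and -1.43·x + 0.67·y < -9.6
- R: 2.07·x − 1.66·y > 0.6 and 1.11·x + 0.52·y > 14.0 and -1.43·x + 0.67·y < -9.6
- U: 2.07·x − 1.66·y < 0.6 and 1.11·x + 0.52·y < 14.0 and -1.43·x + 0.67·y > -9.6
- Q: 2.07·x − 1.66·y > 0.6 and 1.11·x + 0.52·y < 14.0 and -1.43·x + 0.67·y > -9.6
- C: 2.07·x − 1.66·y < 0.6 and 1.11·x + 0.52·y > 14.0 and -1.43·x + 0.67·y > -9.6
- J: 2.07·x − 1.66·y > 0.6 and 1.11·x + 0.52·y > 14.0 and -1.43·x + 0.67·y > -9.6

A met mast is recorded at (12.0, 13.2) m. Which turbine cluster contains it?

J

2.07·12.0 − 1.66·13.2 = 2.928, which is > 0.6
1.11·12.0 + 0.52·13.2 = 20.184, which is > 14.0
-1.43·12.0 + 0.67·13.2 = -8.316, which is > -9.6
This sign pattern matches J.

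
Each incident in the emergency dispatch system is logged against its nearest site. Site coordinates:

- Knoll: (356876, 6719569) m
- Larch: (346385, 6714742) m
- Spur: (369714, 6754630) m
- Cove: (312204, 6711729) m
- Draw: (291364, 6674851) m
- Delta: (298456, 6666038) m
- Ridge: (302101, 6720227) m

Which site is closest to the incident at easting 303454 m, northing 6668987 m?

Squared distances to each site:
Knoll: 5412448808.000; Larch: 3936590786.000; Spur: 11725111049.000; Cove: 1903441064.000; Draw: 180554596.000; Delta: 33676605.000; Ridge: 2627368209.000.
Minimum at Delta.

Delta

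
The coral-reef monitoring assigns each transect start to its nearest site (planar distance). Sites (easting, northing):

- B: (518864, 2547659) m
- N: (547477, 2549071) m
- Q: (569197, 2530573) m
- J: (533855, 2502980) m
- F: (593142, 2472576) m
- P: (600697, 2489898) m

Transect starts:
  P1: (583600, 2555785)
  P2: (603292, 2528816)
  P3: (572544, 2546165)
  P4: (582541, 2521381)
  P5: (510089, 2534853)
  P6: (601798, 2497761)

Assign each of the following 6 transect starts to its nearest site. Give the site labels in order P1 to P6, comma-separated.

P1 → Q (d²=843091353.00)
P2 → Q (d²=1165556074.00)
P3 → Q (d²=254312873.00)
P4 → Q (d²=262555200.00)
P5 → B (d²=240994261.00)
P6 → P (d²=63038970.00)

Q, Q, Q, Q, B, P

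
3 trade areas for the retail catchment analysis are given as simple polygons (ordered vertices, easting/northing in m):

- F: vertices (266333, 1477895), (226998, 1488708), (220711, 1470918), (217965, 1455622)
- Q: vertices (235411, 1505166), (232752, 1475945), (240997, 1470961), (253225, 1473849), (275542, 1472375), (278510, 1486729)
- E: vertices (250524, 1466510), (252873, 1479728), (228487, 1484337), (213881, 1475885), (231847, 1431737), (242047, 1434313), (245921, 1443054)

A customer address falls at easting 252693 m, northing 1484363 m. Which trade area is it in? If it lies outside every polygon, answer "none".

Cast a ray rightward from (252693, 1484363). For each polygon, the edges (by vertex number in listed order) whose endpoints lie on opposite sides of northing = 1484363, where each meets that height, and whether that is right or left of the point:
F: 1–2 at easting≈242804.0 (left), 2–3 at easting≈225462.5 (left) → 0 crossings.
Q: 1–2 at easting≈233518.0 (left), 5–6 at easting≈278020.8 (right) → 1 crossing.
E: no edge straddles that height → 0 crossings.
Only Q has an odd count, so the point is inside Q.

Q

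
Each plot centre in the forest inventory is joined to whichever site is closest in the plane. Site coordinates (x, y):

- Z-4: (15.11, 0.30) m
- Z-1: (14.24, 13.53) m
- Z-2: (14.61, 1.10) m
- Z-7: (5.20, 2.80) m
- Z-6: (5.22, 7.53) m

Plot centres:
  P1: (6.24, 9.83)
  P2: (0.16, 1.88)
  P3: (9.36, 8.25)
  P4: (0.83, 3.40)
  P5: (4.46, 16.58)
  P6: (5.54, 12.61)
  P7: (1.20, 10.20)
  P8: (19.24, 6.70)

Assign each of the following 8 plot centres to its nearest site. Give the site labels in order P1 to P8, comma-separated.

P1 → Z-6 (d²=6.33)
P2 → Z-7 (d²=26.25)
P3 → Z-6 (d²=17.66)
P4 → Z-7 (d²=19.46)
P5 → Z-6 (d²=82.48)
P6 → Z-6 (d²=25.91)
P7 → Z-6 (d²=23.29)
P8 → Z-2 (d²=52.80)

Z-6, Z-7, Z-6, Z-7, Z-6, Z-6, Z-6, Z-2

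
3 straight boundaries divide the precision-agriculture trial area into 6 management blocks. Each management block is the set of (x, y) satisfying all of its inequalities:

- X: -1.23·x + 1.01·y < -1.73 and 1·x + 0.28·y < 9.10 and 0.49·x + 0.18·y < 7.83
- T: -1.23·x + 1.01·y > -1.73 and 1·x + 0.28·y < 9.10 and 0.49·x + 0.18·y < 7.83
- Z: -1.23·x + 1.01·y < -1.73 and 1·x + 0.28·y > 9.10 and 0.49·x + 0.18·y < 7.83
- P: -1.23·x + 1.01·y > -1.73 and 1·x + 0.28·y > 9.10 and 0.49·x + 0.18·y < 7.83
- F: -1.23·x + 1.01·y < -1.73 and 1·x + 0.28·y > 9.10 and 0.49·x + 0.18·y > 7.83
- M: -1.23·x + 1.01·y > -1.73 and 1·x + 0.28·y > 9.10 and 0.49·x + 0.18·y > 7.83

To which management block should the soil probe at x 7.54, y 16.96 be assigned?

-1.23·7.54 + 1.01·16.96 = 7.855, which is > -1.73
1·7.54 + 0.28·16.96 = 12.289, which is > 9.10
0.49·7.54 + 0.18·16.96 = 6.747, which is < 7.83
This sign pattern matches P.

P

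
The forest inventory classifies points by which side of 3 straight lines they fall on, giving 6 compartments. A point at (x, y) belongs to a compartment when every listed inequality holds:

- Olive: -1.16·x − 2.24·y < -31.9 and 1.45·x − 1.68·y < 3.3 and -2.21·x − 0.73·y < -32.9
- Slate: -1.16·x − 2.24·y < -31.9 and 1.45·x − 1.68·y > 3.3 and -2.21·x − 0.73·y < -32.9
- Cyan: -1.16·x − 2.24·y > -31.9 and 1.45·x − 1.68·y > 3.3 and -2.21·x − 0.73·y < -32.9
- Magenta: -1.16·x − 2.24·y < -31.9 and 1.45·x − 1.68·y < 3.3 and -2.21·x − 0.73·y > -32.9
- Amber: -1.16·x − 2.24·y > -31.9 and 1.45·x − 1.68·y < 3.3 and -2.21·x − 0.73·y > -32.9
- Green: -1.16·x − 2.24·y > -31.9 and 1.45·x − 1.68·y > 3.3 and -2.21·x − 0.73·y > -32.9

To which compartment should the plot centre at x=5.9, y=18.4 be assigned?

Magenta

-1.16·5.9 − 2.24·18.4 = -48.060, which is < -31.9
1.45·5.9 − 1.68·18.4 = -22.357, which is < 3.3
-2.21·5.9 − 0.73·18.4 = -26.471, which is > -32.9
This sign pattern matches Magenta.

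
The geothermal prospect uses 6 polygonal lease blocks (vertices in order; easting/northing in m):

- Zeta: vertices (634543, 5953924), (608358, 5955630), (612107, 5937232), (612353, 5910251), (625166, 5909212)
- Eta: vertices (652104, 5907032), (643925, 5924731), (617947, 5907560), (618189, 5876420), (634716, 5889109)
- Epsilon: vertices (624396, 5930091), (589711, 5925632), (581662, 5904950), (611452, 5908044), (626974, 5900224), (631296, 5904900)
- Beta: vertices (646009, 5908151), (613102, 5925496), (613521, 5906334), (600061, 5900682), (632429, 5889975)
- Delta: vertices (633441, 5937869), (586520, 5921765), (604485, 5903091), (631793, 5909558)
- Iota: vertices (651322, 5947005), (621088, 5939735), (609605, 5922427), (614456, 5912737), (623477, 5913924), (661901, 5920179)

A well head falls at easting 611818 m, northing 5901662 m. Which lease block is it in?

Cast a ray rightward from (611818, 5901662). For each polygon, the edges (by vertex number in listed order) whose endpoints lie on opposite sides of northing = 5901662, where each meets that height, and whether that is right or left of the point:
Zeta: no edge straddles that height → 0 crossings.
Eta: 3–4 at easting≈617992.8 (right), 5–1 at easting≈646894.3 (right) → 2 crossings.
Epsilon: 4–5 at easting≈624119.7 (right), 5–6 at easting≈628303.1 (right) → 2 crossings.
Beta: 3–4 at easting≈602394.8 (left), 5–1 at easting≈641160.8 (right) → 1 crossing.
Delta: no edge straddles that height → 0 crossings.
Iota: no edge straddles that height → 0 crossings.
Only Beta has an odd count, so the point is inside Beta.

Beta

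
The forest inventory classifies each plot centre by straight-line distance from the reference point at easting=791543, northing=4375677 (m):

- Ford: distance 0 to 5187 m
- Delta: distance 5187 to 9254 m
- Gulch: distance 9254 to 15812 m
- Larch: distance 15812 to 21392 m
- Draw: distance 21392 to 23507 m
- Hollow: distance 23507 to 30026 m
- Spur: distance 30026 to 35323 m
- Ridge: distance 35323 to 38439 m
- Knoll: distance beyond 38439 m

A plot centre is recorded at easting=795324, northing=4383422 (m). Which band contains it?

Delta

Distance = √((795324−791543)² + (4383422−4375677)²) = √(14295961.000 + 59985025.000) = 8618.642 m.
5187 ≤ 8618.642 < 9254 → Delta.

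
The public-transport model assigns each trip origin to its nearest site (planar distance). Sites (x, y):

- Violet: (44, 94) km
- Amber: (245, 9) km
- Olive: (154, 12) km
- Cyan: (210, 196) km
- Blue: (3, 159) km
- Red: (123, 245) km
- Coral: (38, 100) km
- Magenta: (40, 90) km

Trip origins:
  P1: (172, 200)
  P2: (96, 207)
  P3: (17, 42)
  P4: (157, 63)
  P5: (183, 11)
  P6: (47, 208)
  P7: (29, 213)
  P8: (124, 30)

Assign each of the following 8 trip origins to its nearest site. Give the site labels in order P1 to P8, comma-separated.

Cyan, Red, Magenta, Olive, Olive, Blue, Blue, Olive

P1 → Cyan (d²=1460.00)
P2 → Red (d²=2173.00)
P3 → Magenta (d²=2833.00)
P4 → Olive (d²=2610.00)
P5 → Olive (d²=842.00)
P6 → Blue (d²=4337.00)
P7 → Blue (d²=3592.00)
P8 → Olive (d²=1224.00)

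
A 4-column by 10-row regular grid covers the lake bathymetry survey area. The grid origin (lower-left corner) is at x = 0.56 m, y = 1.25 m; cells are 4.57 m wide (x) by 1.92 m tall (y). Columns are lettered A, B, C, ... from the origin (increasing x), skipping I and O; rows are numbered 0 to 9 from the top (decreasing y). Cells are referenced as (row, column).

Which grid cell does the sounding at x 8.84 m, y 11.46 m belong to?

(4, B)

Column index: ⌊(8.84 − 0.56) / 4.57⌋ = ⌊1.812⌋ = 1 → column B
Row offset from origin: ⌊(11.46 − 1.25) / 1.92⌋ = ⌊5.318⌋ = 5 → row 4 (counted from top)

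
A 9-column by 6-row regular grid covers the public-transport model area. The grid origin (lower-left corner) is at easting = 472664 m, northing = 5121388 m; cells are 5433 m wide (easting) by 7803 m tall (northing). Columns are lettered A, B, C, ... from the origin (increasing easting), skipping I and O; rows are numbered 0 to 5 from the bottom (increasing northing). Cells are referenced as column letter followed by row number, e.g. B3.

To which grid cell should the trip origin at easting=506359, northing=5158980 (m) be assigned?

G4

Column index: ⌊(506359 − 472664) / 5433⌋ = ⌊6.202⌋ = 6 → column G
Row offset from origin: ⌊(5158980 − 5121388) / 7803⌋ = ⌊4.818⌋ = 4 → row 4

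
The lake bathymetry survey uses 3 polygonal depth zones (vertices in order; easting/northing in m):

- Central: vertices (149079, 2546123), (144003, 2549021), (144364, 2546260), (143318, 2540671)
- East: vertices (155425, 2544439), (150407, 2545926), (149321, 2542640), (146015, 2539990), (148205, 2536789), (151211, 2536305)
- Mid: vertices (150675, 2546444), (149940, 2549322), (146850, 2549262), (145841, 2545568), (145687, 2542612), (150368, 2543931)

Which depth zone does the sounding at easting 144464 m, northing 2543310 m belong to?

Cast a ray rightward from (144464, 2543310). For each polygon, the edges (by vertex number in listed order) whose endpoints lie on opposite sides of northing = 2543310, where each meets that height, and whether that is right or left of the point:
Central: 3–4 at easting≈143811.9 (left), 4–1 at easting≈146106.6 (right) → 1 crossing.
East: 2–3 at easting≈149542.4 (right), 6–1 at easting≈154840.1 (right) → 2 crossings.
Mid: 4–5 at easting≈145723.4 (right), 5–6 at easting≈148164.1 (right) → 2 crossings.
Only Central has an odd count, so the point is inside Central.

Central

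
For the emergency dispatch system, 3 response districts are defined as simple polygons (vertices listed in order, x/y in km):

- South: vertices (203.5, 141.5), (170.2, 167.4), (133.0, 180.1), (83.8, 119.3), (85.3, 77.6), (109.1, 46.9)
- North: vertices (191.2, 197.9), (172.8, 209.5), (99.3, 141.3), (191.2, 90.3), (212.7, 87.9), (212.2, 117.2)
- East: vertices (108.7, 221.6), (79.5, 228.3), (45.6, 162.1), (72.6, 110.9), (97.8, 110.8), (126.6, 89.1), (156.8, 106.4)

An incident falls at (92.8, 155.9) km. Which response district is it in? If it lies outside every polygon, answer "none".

Cast a ray rightward from (92.8, 155.9). For each polygon, the edges (by vertex number in listed order) whose endpoints lie on opposite sides of y = 155.9, where each meets that height, and whether that is right or left of the point:
South: 1–2 at x≈184.99 (right), 3–4 at x≈113.42 (right) → 2 crossings.
North: 2–3 at x≈115.03 (right), 6–1 at x≈202.13 (right) → 2 crossings.
East: 3–4 at x≈48.87 (left), 7–1 at x≈136.13 (right) → 1 crossing.
Only East has an odd count, so the point is inside East.

East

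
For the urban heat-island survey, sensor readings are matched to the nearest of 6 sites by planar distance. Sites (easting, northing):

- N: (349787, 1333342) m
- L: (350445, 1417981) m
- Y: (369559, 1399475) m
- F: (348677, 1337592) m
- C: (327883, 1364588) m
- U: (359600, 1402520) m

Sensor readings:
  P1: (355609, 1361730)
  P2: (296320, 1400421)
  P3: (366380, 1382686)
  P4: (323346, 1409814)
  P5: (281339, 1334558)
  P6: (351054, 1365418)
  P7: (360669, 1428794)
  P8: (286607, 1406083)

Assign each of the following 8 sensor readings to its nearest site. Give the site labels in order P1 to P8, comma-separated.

F, C, Y, L, C, C, L, C

P1 → F (d²=630695668.00)
P2 → C (d²=2280226858.00)
P3 → Y (d²=291976562.00)
P4 → L (d²=801055690.00)
P5 → C (d²=3068144836.00)
P6 → C (d²=537584141.00)
P7 → L (d²=221451145.00)
P8 → C (d²=3425543201.00)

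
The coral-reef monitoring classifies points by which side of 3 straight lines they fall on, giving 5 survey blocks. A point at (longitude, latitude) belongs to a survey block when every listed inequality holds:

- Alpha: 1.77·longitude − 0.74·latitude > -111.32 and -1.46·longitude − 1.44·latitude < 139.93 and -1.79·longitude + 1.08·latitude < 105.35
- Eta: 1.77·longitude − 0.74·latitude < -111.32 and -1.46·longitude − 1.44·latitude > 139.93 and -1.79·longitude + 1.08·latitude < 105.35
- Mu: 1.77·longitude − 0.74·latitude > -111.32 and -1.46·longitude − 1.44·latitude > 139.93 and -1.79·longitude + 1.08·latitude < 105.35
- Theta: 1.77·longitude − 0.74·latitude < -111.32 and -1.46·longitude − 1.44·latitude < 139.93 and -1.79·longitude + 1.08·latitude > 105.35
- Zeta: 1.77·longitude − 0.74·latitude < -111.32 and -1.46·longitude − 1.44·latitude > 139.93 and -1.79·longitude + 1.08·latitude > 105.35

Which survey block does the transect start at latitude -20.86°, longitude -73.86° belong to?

1.77·-73.86 − 0.74·-20.86 = -115.296, which is < -111.32
-1.46·-73.86 − 1.44·-20.86 = 137.874, which is < 139.93
-1.79·-73.86 + 1.08·-20.86 = 109.681, which is > 105.35
This sign pattern matches Theta.

Theta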